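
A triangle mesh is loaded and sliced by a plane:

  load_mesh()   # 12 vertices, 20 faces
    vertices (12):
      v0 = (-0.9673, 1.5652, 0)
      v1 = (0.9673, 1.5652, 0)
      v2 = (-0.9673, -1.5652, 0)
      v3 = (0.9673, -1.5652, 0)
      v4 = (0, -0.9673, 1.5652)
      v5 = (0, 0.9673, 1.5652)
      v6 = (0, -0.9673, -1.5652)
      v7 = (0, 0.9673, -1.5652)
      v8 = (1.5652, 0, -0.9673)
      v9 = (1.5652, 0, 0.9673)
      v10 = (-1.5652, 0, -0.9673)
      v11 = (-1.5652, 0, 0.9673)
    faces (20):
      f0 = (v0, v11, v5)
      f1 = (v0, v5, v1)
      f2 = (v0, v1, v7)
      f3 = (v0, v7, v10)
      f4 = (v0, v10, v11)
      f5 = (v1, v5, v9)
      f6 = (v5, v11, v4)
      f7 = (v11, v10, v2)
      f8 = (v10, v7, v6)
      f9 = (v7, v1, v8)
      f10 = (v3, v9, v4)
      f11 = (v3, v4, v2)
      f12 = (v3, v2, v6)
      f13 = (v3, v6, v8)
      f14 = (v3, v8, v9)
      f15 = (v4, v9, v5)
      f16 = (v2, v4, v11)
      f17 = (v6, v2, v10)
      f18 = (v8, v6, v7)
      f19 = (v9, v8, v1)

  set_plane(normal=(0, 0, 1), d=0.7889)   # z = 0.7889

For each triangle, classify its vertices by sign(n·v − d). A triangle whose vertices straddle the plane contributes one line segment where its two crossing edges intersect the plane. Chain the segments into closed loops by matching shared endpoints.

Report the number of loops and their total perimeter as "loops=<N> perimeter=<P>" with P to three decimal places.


Straddling triangles (10 of 20):
  (v0,v11,v5) [-++] → (-1.45493, 0.288671, 0.7889)–(-0.479757, 1.26384, 0.7889)  len=1.3791
  (v0,v5,v1) [-+-] → (-0.479757, 1.26384, 0.7889)–(0.479757, 1.26384, 0.7889)  len=0.9595
  (v0,v10,v11) [--+] → (-1.5652, 0, 0.7889)–(-1.45493, 0.288671, 0.7889)  len=0.3090
  (v1,v5,v9) [-++] → (0.479757, 1.26384, 0.7889)–(1.45493, 0.288671, 0.7889)  len=1.3791
  (v11,v10,v2) [+--] → (-1.5652, 0, 0.7889)–(-1.45493, -0.288671, 0.7889)  len=0.3090
  (v3,v9,v4) [-++] → (1.45493, -0.288671, 0.7889)–(0.479757, -1.26384, 0.7889)  len=1.3791
  (v3,v4,v2) [-+-] → (0.479757, -1.26384, 0.7889)–(-0.479757, -1.26384, 0.7889)  len=0.9595
  (v3,v8,v9) [--+] → (1.5652, 0, 0.7889)–(1.45493, -0.288671, 0.7889)  len=0.3090
  (v2,v4,v11) [-++] → (-0.479757, -1.26384, 0.7889)–(-1.45493, -0.288671, 0.7889)  len=1.3791
  (v9,v8,v1) [+--] → (1.5652, 0, 0.7889)–(1.45493, 0.288671, 0.7889)  len=0.3090

Chained into 1 loop(s):
  loop 1: 10 segments, perimeter = 8.6715
Total perimeter = 8.671

loops=1 perimeter=8.671


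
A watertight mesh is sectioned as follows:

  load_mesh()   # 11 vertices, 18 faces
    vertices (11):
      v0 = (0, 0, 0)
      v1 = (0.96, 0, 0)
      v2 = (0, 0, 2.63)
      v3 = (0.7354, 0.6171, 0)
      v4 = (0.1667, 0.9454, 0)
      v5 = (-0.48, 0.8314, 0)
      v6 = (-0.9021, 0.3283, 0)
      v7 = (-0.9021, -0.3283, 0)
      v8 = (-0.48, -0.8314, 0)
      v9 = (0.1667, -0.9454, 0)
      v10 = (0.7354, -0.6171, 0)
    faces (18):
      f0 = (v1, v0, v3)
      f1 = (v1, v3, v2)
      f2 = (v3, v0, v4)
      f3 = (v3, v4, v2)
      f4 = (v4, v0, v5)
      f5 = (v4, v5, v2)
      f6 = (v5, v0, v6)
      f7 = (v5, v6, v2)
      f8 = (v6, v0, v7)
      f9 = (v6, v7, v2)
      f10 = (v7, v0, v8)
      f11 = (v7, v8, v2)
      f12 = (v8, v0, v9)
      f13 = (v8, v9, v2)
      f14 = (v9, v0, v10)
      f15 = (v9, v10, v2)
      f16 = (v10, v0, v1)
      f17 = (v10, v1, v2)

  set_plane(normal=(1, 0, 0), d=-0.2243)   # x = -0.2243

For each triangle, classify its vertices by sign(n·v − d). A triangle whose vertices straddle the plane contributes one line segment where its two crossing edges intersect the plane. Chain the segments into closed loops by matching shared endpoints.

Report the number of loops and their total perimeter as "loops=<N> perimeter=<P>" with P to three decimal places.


loops=1 perimeter=6.187

Straddling triangles (10 of 18):
  (v4,v0,v5) [++-] → (-0.2243, 0.388506, 0)–(-0.2243, 0.876475, 0)  len=0.4880
  (v4,v5,v2) [+-+] → (-0.2243, 0.876475, 0)–(-0.2243, 0.388506, 1.40102)  len=1.4836
  (v5,v0,v6) [-+-] → (-0.2243, 0.388506, 0)–(-0.2243, 0.0816292, 0)  len=0.3069
  (v5,v6,v2) [--+] → (-0.2243, 0.0816292, 1.97607)–(-0.2243, 0.388506, 1.40102)  len=0.6518
  (v6,v0,v7) [-+-] → (-0.2243, 0.0816292, 0)–(-0.2243, -0.0816292, 0)  len=0.1633
  (v6,v7,v2) [--+] → (-0.2243, -0.0816292, 1.97607)–(-0.2243, 0.0816292, 1.97607)  len=0.1633
  (v7,v0,v8) [-+-] → (-0.2243, -0.0816292, 0)–(-0.2243, -0.388506, 0)  len=0.3069
  (v7,v8,v2) [--+] → (-0.2243, -0.388506, 1.40102)–(-0.2243, -0.0816292, 1.97607)  len=0.6518
  (v8,v0,v9) [-++] → (-0.2243, -0.388506, 0)–(-0.2243, -0.876475, 0)  len=0.4880
  (v8,v9,v2) [-++] → (-0.2243, -0.876475, 0)–(-0.2243, -0.388506, 1.40102)  len=1.4836

Chained into 1 loop(s):
  loop 1: 10 segments, perimeter = 6.1870
Total perimeter = 6.187


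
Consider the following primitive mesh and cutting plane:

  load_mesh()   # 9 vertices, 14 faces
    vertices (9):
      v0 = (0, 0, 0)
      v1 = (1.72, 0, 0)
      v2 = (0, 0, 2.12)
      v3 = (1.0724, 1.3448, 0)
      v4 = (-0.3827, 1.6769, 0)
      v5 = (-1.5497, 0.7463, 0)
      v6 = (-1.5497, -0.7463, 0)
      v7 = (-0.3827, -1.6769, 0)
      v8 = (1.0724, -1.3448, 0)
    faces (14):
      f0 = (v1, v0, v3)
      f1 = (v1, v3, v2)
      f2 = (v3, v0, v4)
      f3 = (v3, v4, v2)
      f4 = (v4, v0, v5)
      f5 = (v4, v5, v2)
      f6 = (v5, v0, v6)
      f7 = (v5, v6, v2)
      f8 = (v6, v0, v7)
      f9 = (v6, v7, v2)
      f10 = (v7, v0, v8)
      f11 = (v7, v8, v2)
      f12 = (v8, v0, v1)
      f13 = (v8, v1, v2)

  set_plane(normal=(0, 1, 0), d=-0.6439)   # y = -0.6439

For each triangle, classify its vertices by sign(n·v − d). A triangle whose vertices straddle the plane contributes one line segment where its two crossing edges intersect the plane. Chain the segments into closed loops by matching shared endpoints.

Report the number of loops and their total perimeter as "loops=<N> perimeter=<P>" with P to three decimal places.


Straddling triangles (8 of 14):
  (v5,v0,v6) [++-] → (-1.33707, -0.6439, 0)–(-1.5497, -0.6439, 0)  len=0.2126
  (v5,v6,v2) [+-+] → (-1.5497, -0.6439, 0)–(-1.33707, -0.6439, 0.290886)  len=0.3603
  (v6,v0,v7) [-+-] → (-1.33707, -0.6439, 0)–(-0.14695, -0.6439, 0)  len=1.1901
  (v6,v7,v2) [--+] → (-0.14695, -0.6439, 1.30596)–(-1.33707, -0.6439, 0.290886)  len=1.5642
  (v7,v0,v8) [-+-] → (-0.14695, -0.6439, 0)–(0.513473, -0.6439, 0)  len=0.6604
  (v7,v8,v2) [--+] → (0.513473, -0.6439, 1.10493)–(-0.14695, -0.6439, 1.30596)  len=0.6903
  (v8,v0,v1) [-++] → (0.513473, -0.6439, 0)–(1.40992, -0.6439, 0)  len=0.8965
  (v8,v1,v2) [-++] → (1.40992, -0.6439, 0)–(0.513473, -0.6439, 1.10493)  len=1.4228

Chained into 1 loop(s):
  loop 1: 8 segments, perimeter = 6.9973
Total perimeter = 6.997

loops=1 perimeter=6.997


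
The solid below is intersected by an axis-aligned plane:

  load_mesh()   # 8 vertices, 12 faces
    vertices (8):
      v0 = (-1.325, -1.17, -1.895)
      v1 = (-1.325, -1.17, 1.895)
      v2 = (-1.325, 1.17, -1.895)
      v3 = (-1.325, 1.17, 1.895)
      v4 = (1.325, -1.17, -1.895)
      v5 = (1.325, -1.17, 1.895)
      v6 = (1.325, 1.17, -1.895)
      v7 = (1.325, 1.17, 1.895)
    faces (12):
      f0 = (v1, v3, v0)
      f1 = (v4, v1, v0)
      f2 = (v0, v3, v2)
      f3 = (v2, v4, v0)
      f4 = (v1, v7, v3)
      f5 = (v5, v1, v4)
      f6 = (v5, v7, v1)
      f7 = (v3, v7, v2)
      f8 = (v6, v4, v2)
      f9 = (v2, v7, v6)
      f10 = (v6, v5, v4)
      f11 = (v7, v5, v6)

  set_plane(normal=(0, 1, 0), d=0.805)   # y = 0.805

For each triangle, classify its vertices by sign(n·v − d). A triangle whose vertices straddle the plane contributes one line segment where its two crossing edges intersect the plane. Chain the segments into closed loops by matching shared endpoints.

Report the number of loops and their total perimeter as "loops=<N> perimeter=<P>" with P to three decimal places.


Straddling triangles (8 of 12):
  (v1,v3,v0) [-+-] → (-1.325, 0.805, 1.895)–(-1.325, 0.805, 1.30382)  len=0.5912
  (v0,v3,v2) [-++] → (-1.325, 0.805, 1.30382)–(-1.325, 0.805, -1.895)  len=3.1988
  (v2,v4,v0) [+--] → (-0.911645, 0.805, -1.895)–(-1.325, 0.805, -1.895)  len=0.4134
  (v1,v7,v3) [-++] → (0.911645, 0.805, 1.895)–(-1.325, 0.805, 1.895)  len=2.2366
  (v5,v7,v1) [-+-] → (1.325, 0.805, 1.895)–(0.911645, 0.805, 1.895)  len=0.4134
  (v6,v4,v2) [+-+] → (1.325, 0.805, -1.895)–(-0.911645, 0.805, -1.895)  len=2.2366
  (v6,v5,v4) [+--] → (1.325, 0.805, -1.30382)–(1.325, 0.805, -1.895)  len=0.5912
  (v7,v5,v6) [+-+] → (1.325, 0.805, 1.895)–(1.325, 0.805, -1.30382)  len=3.1988

Chained into 1 loop(s):
  loop 1: 8 segments, perimeter = 12.8800
Total perimeter = 12.880

loops=1 perimeter=12.880


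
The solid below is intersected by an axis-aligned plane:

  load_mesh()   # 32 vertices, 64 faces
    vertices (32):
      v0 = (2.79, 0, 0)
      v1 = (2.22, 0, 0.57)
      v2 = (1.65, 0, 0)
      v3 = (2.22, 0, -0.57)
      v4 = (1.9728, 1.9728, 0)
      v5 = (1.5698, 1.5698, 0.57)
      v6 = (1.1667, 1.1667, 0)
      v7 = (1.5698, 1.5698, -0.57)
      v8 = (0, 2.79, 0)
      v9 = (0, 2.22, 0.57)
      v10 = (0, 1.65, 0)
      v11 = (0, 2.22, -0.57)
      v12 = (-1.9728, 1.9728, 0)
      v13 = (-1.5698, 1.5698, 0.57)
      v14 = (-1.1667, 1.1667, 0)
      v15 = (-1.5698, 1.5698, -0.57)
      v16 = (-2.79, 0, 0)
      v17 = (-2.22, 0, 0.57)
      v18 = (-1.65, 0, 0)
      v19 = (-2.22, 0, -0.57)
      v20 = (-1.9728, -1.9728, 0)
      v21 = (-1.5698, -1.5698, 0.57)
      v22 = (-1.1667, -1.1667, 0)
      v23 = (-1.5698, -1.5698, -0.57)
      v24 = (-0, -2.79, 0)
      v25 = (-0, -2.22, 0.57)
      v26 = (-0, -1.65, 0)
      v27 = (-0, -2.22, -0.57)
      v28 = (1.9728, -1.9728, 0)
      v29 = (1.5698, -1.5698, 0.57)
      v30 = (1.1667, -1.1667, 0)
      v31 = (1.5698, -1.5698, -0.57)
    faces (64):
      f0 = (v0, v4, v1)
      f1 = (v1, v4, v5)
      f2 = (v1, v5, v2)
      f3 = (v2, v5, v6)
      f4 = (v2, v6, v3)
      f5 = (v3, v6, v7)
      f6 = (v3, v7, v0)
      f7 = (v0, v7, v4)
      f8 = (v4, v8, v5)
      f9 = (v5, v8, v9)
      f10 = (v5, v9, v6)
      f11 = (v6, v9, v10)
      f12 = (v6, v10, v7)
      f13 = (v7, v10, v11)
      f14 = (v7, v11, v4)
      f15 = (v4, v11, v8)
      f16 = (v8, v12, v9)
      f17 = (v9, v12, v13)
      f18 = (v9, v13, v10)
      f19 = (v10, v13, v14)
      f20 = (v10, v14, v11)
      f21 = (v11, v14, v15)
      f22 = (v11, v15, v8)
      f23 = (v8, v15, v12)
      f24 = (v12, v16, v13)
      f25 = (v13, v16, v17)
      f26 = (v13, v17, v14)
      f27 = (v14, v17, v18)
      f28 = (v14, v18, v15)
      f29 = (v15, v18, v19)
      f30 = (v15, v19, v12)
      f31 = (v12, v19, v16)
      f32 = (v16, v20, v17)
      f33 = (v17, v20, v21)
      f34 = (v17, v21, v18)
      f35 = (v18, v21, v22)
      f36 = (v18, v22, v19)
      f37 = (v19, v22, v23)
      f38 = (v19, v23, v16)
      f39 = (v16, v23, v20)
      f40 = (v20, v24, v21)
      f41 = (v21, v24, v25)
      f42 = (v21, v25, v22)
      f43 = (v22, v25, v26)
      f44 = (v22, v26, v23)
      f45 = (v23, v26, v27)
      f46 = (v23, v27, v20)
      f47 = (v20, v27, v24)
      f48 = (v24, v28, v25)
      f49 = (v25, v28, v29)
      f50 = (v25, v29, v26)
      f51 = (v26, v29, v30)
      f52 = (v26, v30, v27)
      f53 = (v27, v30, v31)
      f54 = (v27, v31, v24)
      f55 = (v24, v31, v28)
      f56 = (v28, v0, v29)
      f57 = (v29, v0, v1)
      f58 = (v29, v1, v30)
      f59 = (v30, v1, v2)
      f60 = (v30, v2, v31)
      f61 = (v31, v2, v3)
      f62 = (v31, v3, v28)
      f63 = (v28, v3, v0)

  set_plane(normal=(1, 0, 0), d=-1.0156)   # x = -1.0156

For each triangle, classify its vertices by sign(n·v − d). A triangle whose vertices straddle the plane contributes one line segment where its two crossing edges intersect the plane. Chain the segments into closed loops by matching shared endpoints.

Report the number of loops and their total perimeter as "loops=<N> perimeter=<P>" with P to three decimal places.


Straddling triangles (16 of 64):
  (v8,v12,v9) [+-+] → (-1.0156, 2.3693, 0)–(-1.0156, 2.09274, 0.276563)  len=0.3911
  (v9,v12,v13) [+--] → (-1.0156, 2.09274, 0.276563)–(-1.0156, 1.79935, 0.57)  len=0.4150
  (v9,v13,v10) [+-+] → (-1.0156, 1.79935, 0.57)–(-1.0156, 1.59811, 0.368768)  len=0.2846
  (v10,v13,v14) [+--] → (-1.0156, 1.59811, 0.368768)–(-1.0156, 1.22929, 0)  len=0.5216
  (v10,v14,v11) [+-+] → (-1.0156, 1.22929, 0)–(-1.0156, 1.30311, -0.073821)  len=0.1044
  (v11,v14,v15) [+--] → (-1.0156, 1.30311, -0.073821)–(-1.0156, 1.79935, -0.57)  len=0.7017
  (v11,v15,v8) [+-+] → (-1.0156, 1.79935, -0.57)–(-1.0156, 2.00058, -0.368768)  len=0.2846
  (v8,v15,v12) [+--] → (-1.0156, 2.00058, -0.368768)–(-1.0156, 2.3693, 0)  len=0.5215
  (v20,v24,v21) [-+-] → (-1.0156, -2.3693, 0)–(-1.0156, -2.00058, 0.368768)  len=0.5215
  (v21,v24,v25) [-++] → (-1.0156, -2.00058, 0.368768)–(-1.0156, -1.79935, 0.57)  len=0.2846
  (v21,v25,v22) [-+-] → (-1.0156, -1.79935, 0.57)–(-1.0156, -1.30311, 0.073821)  len=0.7017
  (v22,v25,v26) [-++] → (-1.0156, -1.30311, 0.073821)–(-1.0156, -1.22929, 0)  len=0.1044
  (v22,v26,v23) [-+-] → (-1.0156, -1.22929, 0)–(-1.0156, -1.59811, -0.368768)  len=0.5216
  (v23,v26,v27) [-++] → (-1.0156, -1.59811, -0.368768)–(-1.0156, -1.79935, -0.57)  len=0.2846
  (v23,v27,v20) [-+-] → (-1.0156, -1.79935, -0.57)–(-1.0156, -2.09274, -0.276563)  len=0.4150
  (v20,v27,v24) [-++] → (-1.0156, -2.09274, -0.276563)–(-1.0156, -2.3693, 0)  len=0.3911

Chained into 2 loop(s):
  loop 1: 8 segments, perimeter = 3.2244
  loop 2: 8 segments, perimeter = 3.2244
Total perimeter = 6.449

loops=2 perimeter=6.449


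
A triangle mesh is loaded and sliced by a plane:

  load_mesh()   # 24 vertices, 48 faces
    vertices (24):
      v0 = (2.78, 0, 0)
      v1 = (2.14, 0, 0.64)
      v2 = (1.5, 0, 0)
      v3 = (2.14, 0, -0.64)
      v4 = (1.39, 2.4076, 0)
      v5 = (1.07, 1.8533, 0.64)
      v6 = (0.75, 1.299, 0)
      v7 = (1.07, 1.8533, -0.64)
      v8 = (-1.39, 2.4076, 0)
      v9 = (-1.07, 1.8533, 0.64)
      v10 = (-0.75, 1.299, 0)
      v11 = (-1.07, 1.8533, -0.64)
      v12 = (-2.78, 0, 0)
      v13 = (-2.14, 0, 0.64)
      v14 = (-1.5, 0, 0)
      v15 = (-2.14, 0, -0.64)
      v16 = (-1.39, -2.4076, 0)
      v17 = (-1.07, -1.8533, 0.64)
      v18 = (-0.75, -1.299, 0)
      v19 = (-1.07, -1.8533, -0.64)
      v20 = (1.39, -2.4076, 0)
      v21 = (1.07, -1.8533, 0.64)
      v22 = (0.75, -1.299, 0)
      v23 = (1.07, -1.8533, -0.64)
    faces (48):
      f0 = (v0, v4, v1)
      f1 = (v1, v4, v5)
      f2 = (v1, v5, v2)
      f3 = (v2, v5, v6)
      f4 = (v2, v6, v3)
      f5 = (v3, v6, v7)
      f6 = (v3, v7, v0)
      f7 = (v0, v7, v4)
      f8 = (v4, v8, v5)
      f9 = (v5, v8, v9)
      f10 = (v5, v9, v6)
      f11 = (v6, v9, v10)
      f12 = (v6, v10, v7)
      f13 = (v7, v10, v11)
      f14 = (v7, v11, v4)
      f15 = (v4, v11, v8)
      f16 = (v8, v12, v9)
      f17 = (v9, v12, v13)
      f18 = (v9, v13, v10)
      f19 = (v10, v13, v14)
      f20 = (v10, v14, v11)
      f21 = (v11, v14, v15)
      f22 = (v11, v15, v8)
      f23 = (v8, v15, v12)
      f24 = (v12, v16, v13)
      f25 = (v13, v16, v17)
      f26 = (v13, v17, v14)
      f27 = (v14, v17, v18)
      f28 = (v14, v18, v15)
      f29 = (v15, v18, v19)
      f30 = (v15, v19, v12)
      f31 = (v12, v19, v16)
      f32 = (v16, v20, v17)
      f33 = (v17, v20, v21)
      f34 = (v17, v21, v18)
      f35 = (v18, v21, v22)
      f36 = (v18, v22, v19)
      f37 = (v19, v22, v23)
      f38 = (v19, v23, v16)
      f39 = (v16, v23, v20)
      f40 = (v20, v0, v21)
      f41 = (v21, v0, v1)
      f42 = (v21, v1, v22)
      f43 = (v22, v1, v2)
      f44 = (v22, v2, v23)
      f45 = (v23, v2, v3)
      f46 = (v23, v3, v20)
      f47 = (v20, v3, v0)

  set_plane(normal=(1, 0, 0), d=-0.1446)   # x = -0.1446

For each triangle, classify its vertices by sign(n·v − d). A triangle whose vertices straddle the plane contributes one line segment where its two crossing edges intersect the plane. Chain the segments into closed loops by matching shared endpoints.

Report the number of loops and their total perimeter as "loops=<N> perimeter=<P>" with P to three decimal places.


Straddling triangles (16 of 48):
  (v4,v8,v5) [+-+] → (-0.1446, 2.4076, 0)–(-0.1446, 2.12698, 0.324007)  len=0.4286
  (v5,v8,v9) [+--] → (-0.1446, 2.12698, 0.324007)–(-0.1446, 1.8533, 0.64)  len=0.4180
  (v5,v9,v6) [+-+] → (-0.1446, 1.8533, 0.64)–(-0.1446, 1.57146, 0.314585)  len=0.4305
  (v6,v9,v10) [+--] → (-0.1446, 1.57146, 0.314585)–(-0.1446, 1.299, 0)  len=0.4162
  (v6,v10,v7) [+-+] → (-0.1446, 1.299, 0)–(-0.1446, 1.48338, -0.212888)  len=0.2816
  (v7,v10,v11) [+--] → (-0.1446, 1.48338, -0.212888)–(-0.1446, 1.8533, -0.64)  len=0.5650
  (v7,v11,v4) [+-+] → (-0.1446, 1.8533, -0.64)–(-0.1446, 2.06182, -0.399246)  len=0.3185
  (v4,v11,v8) [+--] → (-0.1446, 2.06182, -0.399246)–(-0.1446, 2.4076, 0)  len=0.5282
  (v16,v20,v17) [-+-] → (-0.1446, -2.4076, 0)–(-0.1446, -2.06182, 0.399246)  len=0.5282
  (v17,v20,v21) [-++] → (-0.1446, -2.06182, 0.399246)–(-0.1446, -1.8533, 0.64)  len=0.3185
  (v17,v21,v18) [-+-] → (-0.1446, -1.8533, 0.64)–(-0.1446, -1.48338, 0.212888)  len=0.5650
  (v18,v21,v22) [-++] → (-0.1446, -1.48338, 0.212888)–(-0.1446, -1.299, 0)  len=0.2816
  (v18,v22,v19) [-+-] → (-0.1446, -1.299, 0)–(-0.1446, -1.57146, -0.314585)  len=0.4162
  (v19,v22,v23) [-++] → (-0.1446, -1.57146, -0.314585)–(-0.1446, -1.8533, -0.64)  len=0.4305
  (v19,v23,v16) [-+-] → (-0.1446, -1.8533, -0.64)–(-0.1446, -2.12698, -0.324007)  len=0.4180
  (v16,v23,v20) [-++] → (-0.1446, -2.12698, -0.324007)–(-0.1446, -2.4076, 0)  len=0.4286

Chained into 2 loop(s):
  loop 1: 8 segments, perimeter = 3.3867
  loop 2: 8 segments, perimeter = 3.3867
Total perimeter = 6.773

loops=2 perimeter=6.773


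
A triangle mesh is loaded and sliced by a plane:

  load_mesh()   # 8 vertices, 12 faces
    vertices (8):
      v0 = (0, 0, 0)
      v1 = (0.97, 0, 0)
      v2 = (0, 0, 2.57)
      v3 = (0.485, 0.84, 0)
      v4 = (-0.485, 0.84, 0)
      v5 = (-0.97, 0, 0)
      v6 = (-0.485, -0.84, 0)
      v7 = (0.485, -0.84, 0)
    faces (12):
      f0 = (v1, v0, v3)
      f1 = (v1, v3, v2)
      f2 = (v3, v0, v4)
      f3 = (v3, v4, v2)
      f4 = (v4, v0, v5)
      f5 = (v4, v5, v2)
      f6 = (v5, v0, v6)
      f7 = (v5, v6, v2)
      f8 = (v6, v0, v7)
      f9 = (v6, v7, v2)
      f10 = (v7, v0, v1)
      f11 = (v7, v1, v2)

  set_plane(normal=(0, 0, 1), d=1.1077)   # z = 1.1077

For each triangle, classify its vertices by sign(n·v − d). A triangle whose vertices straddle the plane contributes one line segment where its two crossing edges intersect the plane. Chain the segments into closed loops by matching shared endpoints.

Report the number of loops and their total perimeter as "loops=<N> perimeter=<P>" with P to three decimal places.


Straddling triangles (6 of 12):
  (v1,v3,v2) [--+] → (0.275959, 0.47795, 1.1077)–(0.551919, 0, 1.1077)  len=0.5519
  (v3,v4,v2) [--+] → (-0.275959, 0.47795, 1.1077)–(0.275959, 0.47795, 1.1077)  len=0.5519
  (v4,v5,v2) [--+] → (-0.551919, 0, 1.1077)–(-0.275959, 0.47795, 1.1077)  len=0.5519
  (v5,v6,v2) [--+] → (-0.275959, -0.47795, 1.1077)–(-0.551919, 0, 1.1077)  len=0.5519
  (v6,v7,v2) [--+] → (0.275959, -0.47795, 1.1077)–(-0.275959, -0.47795, 1.1077)  len=0.5519
  (v7,v1,v2) [--+] → (0.551919, 0, 1.1077)–(0.275959, -0.47795, 1.1077)  len=0.5519

Chained into 1 loop(s):
  loop 1: 6 segments, perimeter = 3.3114
Total perimeter = 3.311

loops=1 perimeter=3.311


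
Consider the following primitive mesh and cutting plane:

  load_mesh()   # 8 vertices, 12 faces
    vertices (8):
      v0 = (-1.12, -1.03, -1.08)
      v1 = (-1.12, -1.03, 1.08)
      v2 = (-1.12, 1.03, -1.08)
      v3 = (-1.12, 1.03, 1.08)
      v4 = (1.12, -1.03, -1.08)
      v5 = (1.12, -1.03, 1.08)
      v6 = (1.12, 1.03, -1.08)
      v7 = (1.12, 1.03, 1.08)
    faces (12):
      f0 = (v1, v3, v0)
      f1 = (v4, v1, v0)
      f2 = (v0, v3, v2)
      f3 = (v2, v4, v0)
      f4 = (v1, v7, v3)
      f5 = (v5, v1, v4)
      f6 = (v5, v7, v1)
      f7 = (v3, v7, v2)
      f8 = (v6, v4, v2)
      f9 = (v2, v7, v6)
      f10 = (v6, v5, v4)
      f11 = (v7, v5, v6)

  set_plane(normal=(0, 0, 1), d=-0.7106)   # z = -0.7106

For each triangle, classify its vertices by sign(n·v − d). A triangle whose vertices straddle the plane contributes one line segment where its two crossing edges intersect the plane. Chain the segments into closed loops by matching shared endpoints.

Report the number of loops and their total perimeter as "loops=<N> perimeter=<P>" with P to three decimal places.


loops=1 perimeter=8.600

Straddling triangles (8 of 12):
  (v1,v3,v0) [++-] → (-1.12, -0.677702, -0.7106)–(-1.12, -1.03, -0.7106)  len=0.3523
  (v4,v1,v0) [-+-] → (0.736919, -1.03, -0.7106)–(-1.12, -1.03, -0.7106)  len=1.8569
  (v0,v3,v2) [-+-] → (-1.12, -0.677702, -0.7106)–(-1.12, 1.03, -0.7106)  len=1.7077
  (v5,v1,v4) [++-] → (0.736919, -1.03, -0.7106)–(1.12, -1.03, -0.7106)  len=0.3831
  (v3,v7,v2) [++-] → (-0.736919, 1.03, -0.7106)–(-1.12, 1.03, -0.7106)  len=0.3831
  (v2,v7,v6) [-+-] → (-0.736919, 1.03, -0.7106)–(1.12, 1.03, -0.7106)  len=1.8569
  (v6,v5,v4) [-+-] → (1.12, 0.677702, -0.7106)–(1.12, -1.03, -0.7106)  len=1.7077
  (v7,v5,v6) [++-] → (1.12, 0.677702, -0.7106)–(1.12, 1.03, -0.7106)  len=0.3523

Chained into 1 loop(s):
  loop 1: 8 segments, perimeter = 8.6000
Total perimeter = 8.600


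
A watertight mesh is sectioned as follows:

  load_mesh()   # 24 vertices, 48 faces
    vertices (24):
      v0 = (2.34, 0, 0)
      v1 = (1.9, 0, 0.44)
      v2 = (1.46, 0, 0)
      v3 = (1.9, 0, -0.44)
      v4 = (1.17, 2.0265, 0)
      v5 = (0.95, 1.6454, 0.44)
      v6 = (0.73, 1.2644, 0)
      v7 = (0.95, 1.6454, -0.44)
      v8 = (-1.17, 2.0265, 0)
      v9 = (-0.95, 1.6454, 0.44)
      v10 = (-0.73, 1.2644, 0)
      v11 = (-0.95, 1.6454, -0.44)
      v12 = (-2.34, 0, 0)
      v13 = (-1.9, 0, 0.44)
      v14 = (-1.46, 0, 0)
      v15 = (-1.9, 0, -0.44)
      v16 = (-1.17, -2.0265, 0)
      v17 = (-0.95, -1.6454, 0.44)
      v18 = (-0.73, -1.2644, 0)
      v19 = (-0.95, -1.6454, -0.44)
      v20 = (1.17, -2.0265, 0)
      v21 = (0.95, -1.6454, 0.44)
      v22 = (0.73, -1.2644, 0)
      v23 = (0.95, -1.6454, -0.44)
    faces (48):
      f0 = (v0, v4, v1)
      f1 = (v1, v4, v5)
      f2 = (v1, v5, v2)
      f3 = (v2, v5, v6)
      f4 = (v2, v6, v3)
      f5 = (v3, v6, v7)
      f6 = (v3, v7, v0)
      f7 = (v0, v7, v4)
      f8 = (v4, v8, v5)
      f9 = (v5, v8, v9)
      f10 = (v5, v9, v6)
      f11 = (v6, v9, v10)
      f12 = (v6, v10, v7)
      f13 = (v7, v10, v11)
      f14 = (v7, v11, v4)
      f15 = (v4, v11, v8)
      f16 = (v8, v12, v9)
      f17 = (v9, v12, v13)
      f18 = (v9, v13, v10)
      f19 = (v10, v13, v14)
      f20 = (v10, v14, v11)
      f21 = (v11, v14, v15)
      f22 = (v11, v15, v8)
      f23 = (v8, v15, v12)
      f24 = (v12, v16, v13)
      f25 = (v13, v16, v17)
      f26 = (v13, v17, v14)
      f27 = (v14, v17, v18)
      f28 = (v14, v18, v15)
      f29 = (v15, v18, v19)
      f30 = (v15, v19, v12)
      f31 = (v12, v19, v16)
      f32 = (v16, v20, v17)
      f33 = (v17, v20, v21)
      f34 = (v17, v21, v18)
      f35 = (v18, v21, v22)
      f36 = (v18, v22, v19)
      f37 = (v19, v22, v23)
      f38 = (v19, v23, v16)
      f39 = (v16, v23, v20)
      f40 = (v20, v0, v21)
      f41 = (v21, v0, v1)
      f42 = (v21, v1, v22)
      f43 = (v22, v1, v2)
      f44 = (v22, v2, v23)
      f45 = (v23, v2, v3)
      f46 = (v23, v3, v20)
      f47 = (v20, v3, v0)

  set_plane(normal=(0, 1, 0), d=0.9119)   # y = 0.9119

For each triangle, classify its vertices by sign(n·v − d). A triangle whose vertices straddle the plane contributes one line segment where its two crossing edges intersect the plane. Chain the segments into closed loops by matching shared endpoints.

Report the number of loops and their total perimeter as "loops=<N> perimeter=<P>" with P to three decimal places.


Straddling triangles (16 of 48):
  (v0,v4,v1) [-+-] → (1.81351, 0.9119, 0)–(1.57151, 0.9119, 0.242005)  len=0.3422
  (v1,v4,v5) [-++] → (1.57151, 0.9119, 0.242005)–(1.3735, 0.9119, 0.44)  len=0.2800
  (v1,v5,v2) [-+-] → (1.3735, 0.9119, 0.44)–(1.17735, 0.9119, 0.243853)  len=0.2774
  (v2,v5,v6) [-++] → (1.17735, 0.9119, 0.243853)–(0.933516, 0.9119, 0)  len=0.3448
  (v2,v6,v3) [-+-] → (0.933516, 0.9119, 0)–(1.05618, 0.9119, -0.122667)  len=0.1735
  (v3,v6,v7) [-++] → (1.05618, 0.9119, -0.122667)–(1.3735, 0.9119, -0.44)  len=0.4488
  (v3,v7,v0) [-+-] → (1.3735, 0.9119, -0.44)–(1.56965, 0.9119, -0.243853)  len=0.2774
  (v0,v7,v4) [-++] → (1.56965, 0.9119, -0.243853)–(1.81351, 0.9119, 0)  len=0.3449
  (v8,v12,v9) [+-+] → (-1.81351, 0.9119, 0)–(-1.56965, 0.9119, 0.243853)  len=0.3449
  (v9,v12,v13) [+--] → (-1.56965, 0.9119, 0.243853)–(-1.3735, 0.9119, 0.44)  len=0.2774
  (v9,v13,v10) [+-+] → (-1.3735, 0.9119, 0.44)–(-1.05618, 0.9119, 0.122667)  len=0.4488
  (v10,v13,v14) [+--] → (-1.05618, 0.9119, 0.122667)–(-0.933516, 0.9119, 0)  len=0.1735
  (v10,v14,v11) [+-+] → (-0.933516, 0.9119, 0)–(-1.17735, 0.9119, -0.243853)  len=0.3448
  (v11,v14,v15) [+--] → (-1.17735, 0.9119, -0.243853)–(-1.3735, 0.9119, -0.44)  len=0.2774
  (v11,v15,v8) [+-+] → (-1.3735, 0.9119, -0.44)–(-1.57151, 0.9119, -0.242005)  len=0.2800
  (v8,v15,v12) [+--] → (-1.57151, 0.9119, -0.242005)–(-1.81351, 0.9119, 0)  len=0.3422

Chained into 2 loop(s):
  loop 1: 8 segments, perimeter = 2.4890
  loop 2: 8 segments, perimeter = 2.4890
Total perimeter = 4.978

loops=2 perimeter=4.978


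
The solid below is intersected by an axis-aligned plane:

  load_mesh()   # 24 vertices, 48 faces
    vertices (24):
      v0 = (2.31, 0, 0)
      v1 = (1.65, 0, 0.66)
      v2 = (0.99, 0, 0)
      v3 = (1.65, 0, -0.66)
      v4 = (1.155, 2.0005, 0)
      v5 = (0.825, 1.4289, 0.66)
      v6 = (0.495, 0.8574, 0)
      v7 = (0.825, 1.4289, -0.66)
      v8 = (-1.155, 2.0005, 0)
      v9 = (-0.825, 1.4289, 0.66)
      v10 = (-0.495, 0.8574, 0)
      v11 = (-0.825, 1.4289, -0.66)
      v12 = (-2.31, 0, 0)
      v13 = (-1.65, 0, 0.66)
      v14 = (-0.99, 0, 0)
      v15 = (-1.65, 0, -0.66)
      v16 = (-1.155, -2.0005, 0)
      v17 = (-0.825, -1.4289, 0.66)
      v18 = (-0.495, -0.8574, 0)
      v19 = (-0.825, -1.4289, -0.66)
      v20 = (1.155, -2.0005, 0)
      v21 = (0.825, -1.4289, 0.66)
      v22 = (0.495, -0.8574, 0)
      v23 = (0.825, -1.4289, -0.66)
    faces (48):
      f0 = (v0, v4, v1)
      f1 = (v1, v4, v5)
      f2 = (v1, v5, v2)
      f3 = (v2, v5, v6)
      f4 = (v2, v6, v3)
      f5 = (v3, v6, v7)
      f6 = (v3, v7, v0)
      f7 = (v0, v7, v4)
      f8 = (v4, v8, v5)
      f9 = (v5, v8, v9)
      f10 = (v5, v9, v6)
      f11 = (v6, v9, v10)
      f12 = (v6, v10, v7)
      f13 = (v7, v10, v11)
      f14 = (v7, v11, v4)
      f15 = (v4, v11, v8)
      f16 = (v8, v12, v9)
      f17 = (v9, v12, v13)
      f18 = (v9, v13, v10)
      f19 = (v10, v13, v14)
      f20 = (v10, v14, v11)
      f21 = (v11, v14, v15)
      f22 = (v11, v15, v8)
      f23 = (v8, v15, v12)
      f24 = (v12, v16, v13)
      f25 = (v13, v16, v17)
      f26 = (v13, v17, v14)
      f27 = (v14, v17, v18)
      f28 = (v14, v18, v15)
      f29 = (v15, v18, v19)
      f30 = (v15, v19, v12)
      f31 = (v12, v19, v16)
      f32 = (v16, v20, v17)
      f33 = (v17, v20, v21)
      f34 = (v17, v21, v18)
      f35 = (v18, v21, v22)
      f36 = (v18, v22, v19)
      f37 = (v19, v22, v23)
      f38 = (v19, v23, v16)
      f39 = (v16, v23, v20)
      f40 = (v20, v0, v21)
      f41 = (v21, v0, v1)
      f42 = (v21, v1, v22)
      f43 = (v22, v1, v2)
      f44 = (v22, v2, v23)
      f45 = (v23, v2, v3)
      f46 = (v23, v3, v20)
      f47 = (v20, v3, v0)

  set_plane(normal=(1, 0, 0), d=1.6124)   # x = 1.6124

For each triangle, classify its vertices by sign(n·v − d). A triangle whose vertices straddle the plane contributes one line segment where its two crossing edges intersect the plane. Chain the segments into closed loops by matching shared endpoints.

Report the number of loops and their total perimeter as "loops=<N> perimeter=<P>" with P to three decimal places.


loops=1 perimeter=5.581

Straddling triangles (14 of 48):
  (v0,v4,v1) [+-+] → (1.6124, 1.20827, 0)–(1.6124, 0.151957, 0.609867)  len=1.2197
  (v1,v4,v5) [+--] → (1.6124, 0.151957, 0.609867)–(1.6124, 0.0651232, 0.66)  len=0.1003
  (v1,v5,v2) [+--] → (1.6124, 0.0651232, 0.66)–(1.6124, 0, 0.6224)  len=0.0752
  (v2,v6,v3) [--+] → (1.6124, 0.0279119, -0.638514)–(1.6124, 0, -0.6224)  len=0.0322
  (v3,v6,v7) [+--] → (1.6124, 0.0279119, -0.638514)–(1.6124, 0.0651232, -0.66)  len=0.0430
  (v3,v7,v0) [+-+] → (1.6124, 0.0651232, -0.66)–(1.6124, 0.671246, -0.310044)  len=0.6999
  (v0,v7,v4) [+--] → (1.6124, 0.671246, -0.310044)–(1.6124, 1.20827, 0)  len=0.6201
  (v20,v0,v21) [-+-] → (1.6124, -1.20827, 0)–(1.6124, -0.671246, 0.310044)  len=0.6201
  (v21,v0,v1) [-++] → (1.6124, -0.671246, 0.310044)–(1.6124, -0.0651232, 0.66)  len=0.6999
  (v21,v1,v22) [-+-] → (1.6124, -0.0651232, 0.66)–(1.6124, -0.0279119, 0.638514)  len=0.0430
  (v22,v1,v2) [-+-] → (1.6124, -0.0279119, 0.638514)–(1.6124, 0, 0.6224)  len=0.0322
  (v23,v2,v3) [--+] → (1.6124, 0, -0.6224)–(1.6124, -0.0651232, -0.66)  len=0.0752
  (v23,v3,v20) [-+-] → (1.6124, -0.0651232, -0.66)–(1.6124, -0.151957, -0.609867)  len=0.1003
  (v20,v3,v0) [-++] → (1.6124, -0.151957, -0.609867)–(1.6124, -1.20827, 0)  len=1.2197

Chained into 1 loop(s):
  loop 1: 14 segments, perimeter = 5.5808
Total perimeter = 5.581


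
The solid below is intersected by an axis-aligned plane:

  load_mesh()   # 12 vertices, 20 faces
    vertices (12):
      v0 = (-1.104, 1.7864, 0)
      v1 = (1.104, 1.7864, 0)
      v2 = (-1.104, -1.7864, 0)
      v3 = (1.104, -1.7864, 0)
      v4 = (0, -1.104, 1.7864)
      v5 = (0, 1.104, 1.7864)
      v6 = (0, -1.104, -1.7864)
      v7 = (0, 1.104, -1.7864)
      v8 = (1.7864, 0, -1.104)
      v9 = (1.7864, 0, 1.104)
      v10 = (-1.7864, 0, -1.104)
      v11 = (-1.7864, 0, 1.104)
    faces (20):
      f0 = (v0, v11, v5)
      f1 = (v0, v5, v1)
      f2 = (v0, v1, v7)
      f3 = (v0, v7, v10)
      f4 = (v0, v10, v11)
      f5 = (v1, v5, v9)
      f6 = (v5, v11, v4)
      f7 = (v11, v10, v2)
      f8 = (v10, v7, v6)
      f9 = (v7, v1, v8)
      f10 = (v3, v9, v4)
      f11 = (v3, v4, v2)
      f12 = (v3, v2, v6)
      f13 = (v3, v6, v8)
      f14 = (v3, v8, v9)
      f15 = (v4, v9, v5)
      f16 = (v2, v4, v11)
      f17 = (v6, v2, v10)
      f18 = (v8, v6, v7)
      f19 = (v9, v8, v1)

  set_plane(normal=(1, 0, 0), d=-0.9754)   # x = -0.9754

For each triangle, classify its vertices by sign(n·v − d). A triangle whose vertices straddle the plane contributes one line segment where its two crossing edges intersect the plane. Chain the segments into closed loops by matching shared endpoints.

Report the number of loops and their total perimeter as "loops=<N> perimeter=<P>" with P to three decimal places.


Straddling triangles (10 of 20):
  (v0,v11,v5) [--+] → (-0.9754, 0.5012, 1.4138)–(-0.9754, 1.70691, 0.20809)  len=1.7051
  (v0,v5,v1) [-++] → (-0.9754, 1.70691, 0.20809)–(-0.9754, 1.7864, 0)  len=0.2228
  (v0,v1,v7) [-++] → (-0.9754, 1.7864, 0)–(-0.9754, 1.70691, -0.20809)  len=0.2228
  (v0,v7,v10) [-+-] → (-0.9754, 1.70691, -0.20809)–(-0.9754, 0.5012, -1.4138)  len=1.7051
  (v5,v11,v4) [+-+] → (-0.9754, 0.5012, 1.4138)–(-0.9754, -0.5012, 1.4138)  len=1.0024
  (v10,v7,v6) [-++] → (-0.9754, 0.5012, -1.4138)–(-0.9754, -0.5012, -1.4138)  len=1.0024
  (v3,v4,v2) [++-] → (-0.9754, -1.70691, 0.20809)–(-0.9754, -1.7864, 0)  len=0.2228
  (v3,v2,v6) [+-+] → (-0.9754, -1.7864, 0)–(-0.9754, -1.70691, -0.20809)  len=0.2228
  (v2,v4,v11) [-+-] → (-0.9754, -1.70691, 0.20809)–(-0.9754, -0.5012, 1.4138)  len=1.7051
  (v6,v2,v10) [+--] → (-0.9754, -1.70691, -0.20809)–(-0.9754, -0.5012, -1.4138)  len=1.7051

Chained into 1 loop(s):
  loop 1: 10 segments, perimeter = 9.7163
Total perimeter = 9.716

loops=1 perimeter=9.716


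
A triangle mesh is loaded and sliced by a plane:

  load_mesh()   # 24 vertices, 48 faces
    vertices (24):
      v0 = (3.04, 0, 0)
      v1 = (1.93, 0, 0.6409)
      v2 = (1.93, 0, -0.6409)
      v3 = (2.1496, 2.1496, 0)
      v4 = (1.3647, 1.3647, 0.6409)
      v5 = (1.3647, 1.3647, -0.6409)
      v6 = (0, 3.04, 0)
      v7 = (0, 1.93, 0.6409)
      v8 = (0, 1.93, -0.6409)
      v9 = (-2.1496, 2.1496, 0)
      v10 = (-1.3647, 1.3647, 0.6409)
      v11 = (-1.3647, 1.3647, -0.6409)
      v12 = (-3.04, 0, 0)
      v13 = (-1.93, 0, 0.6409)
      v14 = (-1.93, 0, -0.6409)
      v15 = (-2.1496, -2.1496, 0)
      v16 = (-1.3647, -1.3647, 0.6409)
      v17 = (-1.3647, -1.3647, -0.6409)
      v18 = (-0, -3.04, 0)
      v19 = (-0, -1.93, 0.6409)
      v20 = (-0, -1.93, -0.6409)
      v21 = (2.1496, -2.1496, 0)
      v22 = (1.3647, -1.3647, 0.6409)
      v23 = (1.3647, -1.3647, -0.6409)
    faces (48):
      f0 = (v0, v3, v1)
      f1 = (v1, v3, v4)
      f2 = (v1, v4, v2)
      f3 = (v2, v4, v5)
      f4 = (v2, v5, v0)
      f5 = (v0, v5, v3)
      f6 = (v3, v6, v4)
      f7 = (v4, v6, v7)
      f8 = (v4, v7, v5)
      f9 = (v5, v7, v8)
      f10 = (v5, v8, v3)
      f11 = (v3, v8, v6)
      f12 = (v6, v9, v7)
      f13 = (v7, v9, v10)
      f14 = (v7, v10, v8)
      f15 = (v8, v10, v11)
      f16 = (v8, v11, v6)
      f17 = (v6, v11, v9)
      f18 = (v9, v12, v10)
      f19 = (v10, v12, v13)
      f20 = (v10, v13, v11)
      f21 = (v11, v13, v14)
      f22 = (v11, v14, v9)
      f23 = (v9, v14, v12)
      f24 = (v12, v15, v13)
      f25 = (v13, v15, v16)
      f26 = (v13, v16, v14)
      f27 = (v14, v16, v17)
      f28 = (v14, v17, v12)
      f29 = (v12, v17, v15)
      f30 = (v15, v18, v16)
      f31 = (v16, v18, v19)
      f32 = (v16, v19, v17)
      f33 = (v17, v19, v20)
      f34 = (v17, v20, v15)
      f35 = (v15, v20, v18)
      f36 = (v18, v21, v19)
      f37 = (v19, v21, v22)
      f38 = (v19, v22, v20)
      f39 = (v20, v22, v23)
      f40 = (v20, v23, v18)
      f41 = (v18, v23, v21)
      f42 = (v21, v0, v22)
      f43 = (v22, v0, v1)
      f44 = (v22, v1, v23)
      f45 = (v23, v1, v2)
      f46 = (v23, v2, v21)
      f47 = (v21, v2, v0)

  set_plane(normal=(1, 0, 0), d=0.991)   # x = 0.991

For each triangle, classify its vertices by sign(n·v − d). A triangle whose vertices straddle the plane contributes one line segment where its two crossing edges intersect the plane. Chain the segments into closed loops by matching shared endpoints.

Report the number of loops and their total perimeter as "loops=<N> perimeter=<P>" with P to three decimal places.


loops=2 perimeter=7.691

Straddling triangles (12 of 48):
  (v3,v6,v4) [+-+] → (0.991, 2.62951, 0)–(0.991, 1.82345, 0.4654)  len=0.9308
  (v4,v6,v7) [+--] → (0.991, 1.82345, 0.4654)–(0.991, 1.5195, 0.6409)  len=0.3510
  (v4,v7,v5) [+-+] → (0.991, 1.5195, 0.6409)–(0.991, 1.5195, -0.289901)  len=0.9308
  (v5,v7,v8) [+--] → (0.991, 1.5195, -0.289901)–(0.991, 1.5195, -0.6409)  len=0.3510
  (v5,v8,v3) [+-+] → (0.991, 1.5195, -0.6409)–(0.991, 2.03124, -0.345435)  len=0.5909
  (v3,v8,v6) [+--] → (0.991, 2.03124, -0.345435)–(0.991, 2.62951, 0)  len=0.6908
  (v18,v21,v19) [-+-] → (0.991, -2.62951, 0)–(0.991, -2.03124, 0.345435)  len=0.6908
  (v19,v21,v22) [-++] → (0.991, -2.03124, 0.345435)–(0.991, -1.5195, 0.6409)  len=0.5909
  (v19,v22,v20) [-+-] → (0.991, -1.5195, 0.6409)–(0.991, -1.5195, 0.289901)  len=0.3510
  (v20,v22,v23) [-++] → (0.991, -1.5195, 0.289901)–(0.991, -1.5195, -0.6409)  len=0.9308
  (v20,v23,v18) [-+-] → (0.991, -1.5195, -0.6409)–(0.991, -1.82345, -0.4654)  len=0.3510
  (v18,v23,v21) [-++] → (0.991, -1.82345, -0.4654)–(0.991, -2.62951, 0)  len=0.9308

Chained into 2 loop(s):
  loop 1: 6 segments, perimeter = 3.8453
  loop 2: 6 segments, perimeter = 3.8453
Total perimeter = 7.691


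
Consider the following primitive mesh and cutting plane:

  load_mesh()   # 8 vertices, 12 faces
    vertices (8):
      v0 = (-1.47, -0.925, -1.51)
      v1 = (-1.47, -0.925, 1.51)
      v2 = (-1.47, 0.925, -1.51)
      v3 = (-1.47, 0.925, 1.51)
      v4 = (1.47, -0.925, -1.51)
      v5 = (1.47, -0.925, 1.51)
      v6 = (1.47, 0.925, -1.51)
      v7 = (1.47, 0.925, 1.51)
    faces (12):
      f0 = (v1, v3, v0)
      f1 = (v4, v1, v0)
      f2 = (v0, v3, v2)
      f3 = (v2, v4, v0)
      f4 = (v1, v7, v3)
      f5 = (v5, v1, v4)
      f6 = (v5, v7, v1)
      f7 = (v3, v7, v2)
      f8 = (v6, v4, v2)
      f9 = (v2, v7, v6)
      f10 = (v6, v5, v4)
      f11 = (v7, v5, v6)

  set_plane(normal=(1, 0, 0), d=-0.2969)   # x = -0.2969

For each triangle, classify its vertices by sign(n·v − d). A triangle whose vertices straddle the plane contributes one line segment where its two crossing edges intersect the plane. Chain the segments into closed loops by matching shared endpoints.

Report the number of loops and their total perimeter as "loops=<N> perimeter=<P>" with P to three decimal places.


Straddling triangles (8 of 12):
  (v4,v1,v0) [+--] → (-0.2969, -0.925, 0.304979)–(-0.2969, -0.925, -1.51)  len=1.8150
  (v2,v4,v0) [-+-] → (-0.2969, 0.186825, -1.51)–(-0.2969, -0.925, -1.51)  len=1.1118
  (v1,v7,v3) [-+-] → (-0.2969, -0.186825, 1.51)–(-0.2969, 0.925, 1.51)  len=1.1118
  (v5,v1,v4) [+-+] → (-0.2969, -0.925, 1.51)–(-0.2969, -0.925, 0.304979)  len=1.2050
  (v5,v7,v1) [++-] → (-0.2969, -0.186825, 1.51)–(-0.2969, -0.925, 1.51)  len=0.7382
  (v3,v7,v2) [-+-] → (-0.2969, 0.925, 1.51)–(-0.2969, 0.925, -0.304979)  len=1.8150
  (v6,v4,v2) [++-] → (-0.2969, 0.186825, -1.51)–(-0.2969, 0.925, -1.51)  len=0.7382
  (v2,v7,v6) [-++] → (-0.2969, 0.925, -0.304979)–(-0.2969, 0.925, -1.51)  len=1.2050

Chained into 1 loop(s):
  loop 1: 8 segments, perimeter = 9.7400
Total perimeter = 9.740

loops=1 perimeter=9.740


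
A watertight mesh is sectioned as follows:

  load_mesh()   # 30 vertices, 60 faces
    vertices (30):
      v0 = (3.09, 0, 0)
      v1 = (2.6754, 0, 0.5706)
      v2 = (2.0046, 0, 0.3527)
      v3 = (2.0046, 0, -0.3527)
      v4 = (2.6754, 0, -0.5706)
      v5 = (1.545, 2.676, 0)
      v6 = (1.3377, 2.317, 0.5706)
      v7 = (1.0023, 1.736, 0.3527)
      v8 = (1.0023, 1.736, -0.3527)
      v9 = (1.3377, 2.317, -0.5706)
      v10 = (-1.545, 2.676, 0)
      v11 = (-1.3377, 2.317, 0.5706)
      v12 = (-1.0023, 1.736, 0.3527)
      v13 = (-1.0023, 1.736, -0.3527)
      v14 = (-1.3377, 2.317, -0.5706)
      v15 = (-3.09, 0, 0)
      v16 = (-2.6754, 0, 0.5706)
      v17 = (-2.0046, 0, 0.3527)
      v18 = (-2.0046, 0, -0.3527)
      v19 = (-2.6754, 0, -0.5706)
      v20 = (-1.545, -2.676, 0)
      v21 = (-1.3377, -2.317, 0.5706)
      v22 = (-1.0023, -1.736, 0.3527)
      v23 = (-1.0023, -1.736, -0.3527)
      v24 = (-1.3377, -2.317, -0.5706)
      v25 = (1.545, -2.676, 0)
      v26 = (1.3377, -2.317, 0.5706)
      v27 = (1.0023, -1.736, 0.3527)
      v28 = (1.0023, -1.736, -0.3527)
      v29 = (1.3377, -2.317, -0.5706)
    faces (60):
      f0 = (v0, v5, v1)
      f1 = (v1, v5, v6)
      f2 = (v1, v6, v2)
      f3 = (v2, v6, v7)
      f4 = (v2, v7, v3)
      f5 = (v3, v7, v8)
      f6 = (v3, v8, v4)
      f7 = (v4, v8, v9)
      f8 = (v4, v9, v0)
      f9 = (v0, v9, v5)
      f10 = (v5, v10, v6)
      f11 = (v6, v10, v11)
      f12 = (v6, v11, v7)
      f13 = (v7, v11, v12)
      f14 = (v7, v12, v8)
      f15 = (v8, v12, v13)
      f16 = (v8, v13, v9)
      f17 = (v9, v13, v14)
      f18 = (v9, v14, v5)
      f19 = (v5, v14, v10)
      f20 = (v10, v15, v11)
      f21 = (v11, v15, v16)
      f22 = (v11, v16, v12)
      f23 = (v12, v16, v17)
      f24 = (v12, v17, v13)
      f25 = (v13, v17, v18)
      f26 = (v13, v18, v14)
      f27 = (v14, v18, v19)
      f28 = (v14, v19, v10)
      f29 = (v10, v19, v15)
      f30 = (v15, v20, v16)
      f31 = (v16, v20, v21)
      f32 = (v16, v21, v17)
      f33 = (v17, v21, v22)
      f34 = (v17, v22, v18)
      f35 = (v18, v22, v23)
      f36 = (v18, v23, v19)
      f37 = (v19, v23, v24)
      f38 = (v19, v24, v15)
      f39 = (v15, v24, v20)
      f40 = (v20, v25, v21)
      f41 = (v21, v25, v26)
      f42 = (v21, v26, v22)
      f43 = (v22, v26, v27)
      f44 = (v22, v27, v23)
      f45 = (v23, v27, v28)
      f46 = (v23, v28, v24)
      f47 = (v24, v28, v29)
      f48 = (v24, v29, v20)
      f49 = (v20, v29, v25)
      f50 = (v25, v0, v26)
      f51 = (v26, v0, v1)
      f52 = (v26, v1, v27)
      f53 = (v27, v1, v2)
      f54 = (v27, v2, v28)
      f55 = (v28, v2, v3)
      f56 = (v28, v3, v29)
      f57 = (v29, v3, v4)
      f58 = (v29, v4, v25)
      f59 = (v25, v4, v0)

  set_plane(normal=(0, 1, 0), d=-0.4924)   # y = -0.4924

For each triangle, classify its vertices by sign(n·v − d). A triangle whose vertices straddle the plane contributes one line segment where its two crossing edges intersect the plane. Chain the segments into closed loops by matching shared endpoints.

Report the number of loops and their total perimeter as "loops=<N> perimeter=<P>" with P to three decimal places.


loops=2 perimeter=7.053

Straddling triangles (20 of 60):
  (v15,v20,v16) [+-+] → (-2.80571, -0.4924, 0)–(-2.4674, -0.4924, 0.465606)  len=0.5755
  (v16,v20,v21) [+--] → (-2.4674, -0.4924, 0.465606)–(-2.39112, -0.4924, 0.5706)  len=0.1298
  (v16,v21,v17) [+-+] → (-2.39112, -0.4924, 0.5706)–(-1.86287, -0.4924, 0.399007)  len=0.5554
  (v17,v21,v22) [+--] → (-1.86287, -0.4924, 0.399007)–(-1.72031, -0.4924, 0.3527)  len=0.1499
  (v17,v22,v18) [+-+] → (-1.72031, -0.4924, 0.3527)–(-1.72031, -0.4924, -0.15262)  len=0.5053
  (v18,v22,v23) [+--] → (-1.72031, -0.4924, -0.15262)–(-1.72031, -0.4924, -0.3527)  len=0.2001
  (v18,v23,v19) [+-+] → (-1.72031, -0.4924, -0.3527)–(-2.20084, -0.4924, -0.508795)  len=0.5053
  (v19,v23,v24) [+--] → (-2.20084, -0.4924, -0.508795)–(-2.39112, -0.4924, -0.5706)  len=0.2001
  (v19,v24,v15) [+-+] → (-2.39112, -0.4924, -0.5706)–(-2.71761, -0.4924, -0.121262)  len=0.5554
  (v15,v24,v20) [+--] → (-2.71761, -0.4924, -0.121262)–(-2.80571, -0.4924, 0)  len=0.1499
  (v25,v0,v26) [-+-] → (2.80571, -0.4924, 0)–(2.71761, -0.4924, 0.121262)  len=0.1499
  (v26,v0,v1) [-++] → (2.71761, -0.4924, 0.121262)–(2.39112, -0.4924, 0.5706)  len=0.5554
  (v26,v1,v27) [-+-] → (2.39112, -0.4924, 0.5706)–(2.20084, -0.4924, 0.508795)  len=0.2001
  (v27,v1,v2) [-++] → (2.20084, -0.4924, 0.508795)–(1.72031, -0.4924, 0.3527)  len=0.5053
  (v27,v2,v28) [-+-] → (1.72031, -0.4924, 0.3527)–(1.72031, -0.4924, 0.15262)  len=0.2001
  (v28,v2,v3) [-++] → (1.72031, -0.4924, 0.15262)–(1.72031, -0.4924, -0.3527)  len=0.5053
  (v28,v3,v29) [-+-] → (1.72031, -0.4924, -0.3527)–(1.86287, -0.4924, -0.399007)  len=0.1499
  (v29,v3,v4) [-++] → (1.86287, -0.4924, -0.399007)–(2.39112, -0.4924, -0.5706)  len=0.5554
  (v29,v4,v25) [-+-] → (2.39112, -0.4924, -0.5706)–(2.4674, -0.4924, -0.465606)  len=0.1298
  (v25,v4,v0) [-++] → (2.4674, -0.4924, -0.465606)–(2.80571, -0.4924, 0)  len=0.5755

Chained into 2 loop(s):
  loop 1: 10 segments, perimeter = 3.5267
  loop 2: 10 segments, perimeter = 3.5267
Total perimeter = 7.053
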